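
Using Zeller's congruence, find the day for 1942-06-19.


Friday

Zeller's congruence:
q=19, m=6, k=42, j=19
h = (19 + ⌊13×7/5⌋ + 42 + ⌊42/4⌋ + ⌊19/4⌋ - 2×19) mod 7
= (19 + 18 + 42 + 10 + 4 - 38) mod 7
= 55 mod 7 = 6
h=6 → Friday


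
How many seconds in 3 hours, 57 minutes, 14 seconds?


Hours: 3 × 3600 = 10800
Minutes: 57 × 60 = 3420
Seconds: 14
Total = 10800 + 3420 + 14 = 14234

14234 seconds


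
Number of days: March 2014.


Month: March (month 3)
March has 31 days

31 days


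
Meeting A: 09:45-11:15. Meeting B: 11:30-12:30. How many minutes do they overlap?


0 minutes

Meeting A: 585-675 (in minutes from midnight)
Meeting B: 690-750
Overlap start = max(585, 690) = 690
Overlap end = min(675, 750) = 675
Overlap = max(0, 675 - 690) = 0 min


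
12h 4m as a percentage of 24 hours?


Total minutes: 12×60 + 4 = 724
Day = 24×60 = 1440 minutes
Fraction = 724/1440 ≈ 0.5028
As a percentage: 724/1440 × 100 ≈ 50.28%

0.5028 (50.28%)


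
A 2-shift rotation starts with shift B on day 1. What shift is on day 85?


Shifts: A, B
Start: B (index 1)
Day 85: (1 + 85 - 1) mod 2
= 85 mod 2
= 1
Index 1 → shift B

Shift B


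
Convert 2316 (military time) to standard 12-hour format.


11:16 PM

Hour: 23
23 - 12 = 11 → PM


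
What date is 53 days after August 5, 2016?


September 27, 2016

Start: August 5, 2016
Add 53 days
August 5 → September 1: 31 - 5 + 1 = 27 days (53 - 27 = 26 left)
September 1 + 26 = September 27, 2016


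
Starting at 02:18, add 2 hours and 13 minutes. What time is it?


Start: 138 minutes from midnight
Add: 133 minutes
Total: 271 minutes
Hours: 271 ÷ 60 = 4 remainder 31

04:31


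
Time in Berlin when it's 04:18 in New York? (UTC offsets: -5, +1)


10:18

Time difference = UTC+1 - UTC-5 = +6 hours
New hour = (4 + 6) mod 24
= 10 mod 24 = 10
Minutes unchanged → 10:18


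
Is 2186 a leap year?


No

Rules: divisible by 4 AND (not by 100 OR by 400)
2186 ÷ 4 = 546 remainder 2 → not divisible by 4
Not divisible by 4 → not a leap year


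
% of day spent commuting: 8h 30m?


35.4%

Time: 510 minutes
Day: 1440 minutes
Percentage = (510/1440) × 100 ≈ 35.4%


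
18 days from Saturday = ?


Start: Saturday (index 5)
(5 + 18) mod 7
= 23 mod 7
= 2
Index 2 → Wednesday

Wednesday


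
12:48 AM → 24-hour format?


00:48

Input: 12:48 AM
12 AM → 00 (midnight)


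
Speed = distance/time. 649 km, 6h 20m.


102.5 km/h

Distance: 649 km
Time: 6h 20m = 380 min = 380/60 = 19/3 hours
Speed = 649 ÷ (19/3) = 649 × 3 / 19 = 1947/19 ≈ 102.5 km/h


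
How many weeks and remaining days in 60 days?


8 weeks 4 days

Weeks: 60 ÷ 7 = 8 remainder 4


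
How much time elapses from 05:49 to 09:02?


End time in minutes: 9×60 + 2 = 542
Start time in minutes: 5×60 + 49 = 349
Difference = 542 - 349 = 193 minutes
= 3 hours 13 minutes

3h 13m


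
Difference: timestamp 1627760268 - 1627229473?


Difference = 1627760268 - 1627229473 = 530795 seconds
In hours: 530795 / 3600 ≈ 147.4
In days: 530795 / 86400 ≈ 6.14

530795 seconds (147.4 hours / 6.14 days)


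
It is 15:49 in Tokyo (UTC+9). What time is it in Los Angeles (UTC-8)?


Time difference = UTC-8 - UTC+9 = -17 hours
New hour = (15 -17) mod 24
= -2 mod 24 = 22
Minutes unchanged → 22:49; -2 < 0 → previous day

22:49 (previous day)


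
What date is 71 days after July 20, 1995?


September 29, 1995

Start: July 20, 1995
Add 71 days
July 20 → August 1: 31 - 20 + 1 = 12 days (71 - 12 = 59 left)
August 1 → September 1: 31 - 1 + 1 = 31 days (59 - 31 = 28 left)
September 1 + 28 = September 29, 1995


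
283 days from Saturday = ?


Start: Saturday (index 5)
(5 + 283) mod 7
= 288 mod 7
= 1
Index 1 → Tuesday

Tuesday


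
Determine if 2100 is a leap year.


No

Rules: divisible by 4 AND (not by 100 OR by 400)
2100 ÷ 4 = 525 exactly → divisible by 4
2100 ÷ 100 = 21 exactly → divisible by 100
2100 ÷ 400 = 5 remainder 100 → not divisible by 400
Divisible by 100 but not by 400 → not a leap year


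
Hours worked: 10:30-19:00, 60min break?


7h 30m (450 minutes)

Total time = (19×60+0) - (10×60+30)
= 1140 - 630 = 510 min
Minus break: 510 - 60 = 450 min
= 7h 30m


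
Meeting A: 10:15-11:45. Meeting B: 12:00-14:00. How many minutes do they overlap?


0 minutes

Meeting A: 615-705 (in minutes from midnight)
Meeting B: 720-840
Overlap start = max(615, 720) = 720
Overlap end = min(705, 840) = 705
Overlap = max(0, 705 - 720) = 0 min


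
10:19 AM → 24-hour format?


10:19

Input: 10:19 AM
AM hour stays: 10


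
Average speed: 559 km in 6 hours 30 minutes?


86.0 km/h

Distance: 559 km
Time: 6h 30m = 390 min = 390/60 = 13/2 hours
Speed = 559 ÷ (13/2) = 559 × 2 / 13 = 1118/13 = 86.0 km/h


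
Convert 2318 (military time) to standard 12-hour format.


Hour: 23
23 - 12 = 11 → PM

11:18 PM


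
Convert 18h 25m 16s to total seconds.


66316 seconds

Hours: 18 × 3600 = 64800
Minutes: 25 × 60 = 1500
Seconds: 16
Total = 64800 + 1500 + 16 = 66316


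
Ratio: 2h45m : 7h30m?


11:30 (0.37)

Duration 1: 165 minutes
Duration 2: 450 minutes
Ratio = 165:450
GCD = 15
Simplified = 11:30
As a decimal: 11/30 ≈ 0.37


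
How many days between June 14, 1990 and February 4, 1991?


235 days

From June 14, 1990 to February 4, 1991
Rest of June 1990: 30 - 14 = 16
Full months: July 31, August 31, September 30, October 31, November 30, December 31, January 31
Days into February 1991: 4
Total = 16 + 31 + 31 + 30 + 31 + 30 + 31 + 31 + 4 = 235 days


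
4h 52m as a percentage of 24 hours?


Total minutes: 4×60 + 52 = 292
Day = 24×60 = 1440 minutes
Fraction = 292/1440 ≈ 0.2028
As a percentage: 292/1440 × 100 ≈ 20.28%

0.2028 (20.28%)


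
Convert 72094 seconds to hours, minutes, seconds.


Hours: 72094 ÷ 3600 = 20 remainder 94
Minutes: 94 ÷ 60 = 1 remainder 34
Seconds: 34

20h 1m 34s


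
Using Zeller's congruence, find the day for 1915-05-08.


Zeller's congruence:
q=8, m=5, k=15, j=19
h = (8 + ⌊13×6/5⌋ + 15 + ⌊15/4⌋ + ⌊19/4⌋ - 2×19) mod 7
= (8 + 15 + 15 + 3 + 4 - 38) mod 7
= 7 mod 7 = 0
h=0 → Saturday

Saturday


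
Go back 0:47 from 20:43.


19:56

Start: 1243 minutes from midnight
Subtract: 47 minutes
Remaining: 1243 - 47 = 1196
Hours: 19, Minutes: 56


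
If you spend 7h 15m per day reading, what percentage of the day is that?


30.2%

Time: 435 minutes
Day: 1440 minutes
Percentage = (435/1440) × 100 ≈ 30.2%


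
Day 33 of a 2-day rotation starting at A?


Shift A

Shifts: A, B
Start: A (index 0)
Day 33: (0 + 33 - 1) mod 2
= 32 mod 2
= 0
Index 0 → shift A


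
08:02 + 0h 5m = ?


08:07

Start: 482 minutes from midnight
Add: 5 minutes
Total: 487 minutes
Hours: 487 ÷ 60 = 8 remainder 7


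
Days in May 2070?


Month: May (month 5)
May has 31 days

31 days


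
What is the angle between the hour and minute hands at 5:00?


150.0°

Hour hand = 5×30 + 0×0.5 = 150.0°
Minute hand = 0×6 = 0°
Difference = |150.0 - 0| = 150.0°


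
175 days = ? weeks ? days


25 weeks 0 days

Weeks: 175 ÷ 7 = 25 remainder 0


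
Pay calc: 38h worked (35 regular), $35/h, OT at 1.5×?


Regular: 35h × $35 = $1225.00
Overtime: 38 - 35 = 3h
OT pay: 3h × $35 × 1.5 = $157.50
Total = $1225.00 + $157.50 = $1382.50

$1382.50


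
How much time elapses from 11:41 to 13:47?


2h 6m

End time in minutes: 13×60 + 47 = 827
Start time in minutes: 11×60 + 41 = 701
Difference = 827 - 701 = 126 minutes
= 2 hours 6 minutes


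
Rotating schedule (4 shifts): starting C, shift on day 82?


Shift D

Shifts: A, B, C, D
Start: C (index 2)
Day 82: (2 + 82 - 1) mod 4
= 83 mod 4
= 3
Index 3 → shift D


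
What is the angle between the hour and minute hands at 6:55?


Hour hand = 6×30 + 55×0.5 = 207.5°
Minute hand = 55×6 = 330°
Difference = |207.5 - 330| = 122.5°

122.5°


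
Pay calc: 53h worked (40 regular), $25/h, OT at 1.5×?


Regular: 40h × $25 = $1000.00
Overtime: 53 - 40 = 13h
OT pay: 13h × $25 × 1.5 = $487.50
Total = $1000.00 + $487.50 = $1487.50

$1487.50


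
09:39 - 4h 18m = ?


Start: 579 minutes from midnight
Subtract: 258 minutes
Remaining: 579 - 258 = 321
Hours: 5, Minutes: 21

05:21


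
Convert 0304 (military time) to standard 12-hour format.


Hour: 3
3 < 12 → AM

3:04 AM


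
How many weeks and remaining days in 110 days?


Weeks: 110 ÷ 7 = 15 remainder 5

15 weeks 5 days


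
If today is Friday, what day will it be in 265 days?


Thursday

Start: Friday (index 4)
(4 + 265) mod 7
= 269 mod 7
= 3
Index 3 → Thursday


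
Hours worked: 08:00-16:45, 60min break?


Total time = (16×60+45) - (8×60+0)
= 1005 - 480 = 525 min
Minus break: 525 - 60 = 465 min
= 7h 45m

7h 45m (465 minutes)


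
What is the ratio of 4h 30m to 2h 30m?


Duration 1: 270 minutes
Duration 2: 150 minutes
Ratio = 270:150
GCD = 30
Simplified = 9:5
As a decimal: 9/5 = 1.80

9:5 (1.80)


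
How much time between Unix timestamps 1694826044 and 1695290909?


464865 seconds (129.1 hours / 5.38 days)

Difference = 1695290909 - 1694826044 = 464865 seconds
In hours: 464865 / 3600 ≈ 129.1
In days: 464865 / 86400 ≈ 5.38


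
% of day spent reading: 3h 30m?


Time: 210 minutes
Day: 1440 minutes
Percentage = (210/1440) × 100 ≈ 14.6%

14.6%


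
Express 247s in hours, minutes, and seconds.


Hours: 247 ÷ 3600 = 0 remainder 247
Minutes: 247 ÷ 60 = 4 remainder 7
Seconds: 7

0h 4m 7s


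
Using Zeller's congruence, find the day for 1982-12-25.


Saturday

Zeller's congruence:
q=25, m=12, k=82, j=19
h = (25 + ⌊13×13/5⌋ + 82 + ⌊82/4⌋ + ⌊19/4⌋ - 2×19) mod 7
= (25 + 33 + 82 + 20 + 4 - 38) mod 7
= 126 mod 7 = 0
h=0 → Saturday


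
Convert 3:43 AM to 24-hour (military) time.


Input: 3:43 AM
AM hour stays: 3

03:43


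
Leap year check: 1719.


No

Rules: divisible by 4 AND (not by 100 OR by 400)
1719 ÷ 4 = 429 remainder 3 → not divisible by 4
Not divisible by 4 → not a leap year


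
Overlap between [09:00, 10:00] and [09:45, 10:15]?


Meeting A: 540-600 (in minutes from midnight)
Meeting B: 585-615
Overlap start = max(540, 585) = 585
Overlap end = min(600, 615) = 600
Overlap = max(0, 600 - 585) = 15 min

15 minutes


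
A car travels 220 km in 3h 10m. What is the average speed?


69.5 km/h

Distance: 220 km
Time: 3h 10m = 190 min = 190/60 = 19/6 hours
Speed = 220 ÷ (19/6) = 220 × 6 / 19 = 1320/19 ≈ 69.5 km/h


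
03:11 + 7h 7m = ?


10:18

Start: 191 minutes from midnight
Add: 427 minutes
Total: 618 minutes
Hours: 618 ÷ 60 = 10 remainder 18


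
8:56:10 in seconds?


32170 seconds

Hours: 8 × 3600 = 28800
Minutes: 56 × 60 = 3360
Seconds: 10
Total = 28800 + 3360 + 10 = 32170


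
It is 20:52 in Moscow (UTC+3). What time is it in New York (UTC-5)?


Time difference = UTC-5 - UTC+3 = -8 hours
New hour = (20 -8) mod 24
= 12 mod 24 = 12
Minutes unchanged → 12:52

12:52


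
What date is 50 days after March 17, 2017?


Start: March 17, 2017
Add 50 days
March 17 → April 1: 31 - 17 + 1 = 15 days (50 - 15 = 35 left)
April 1 → May 1: 30 - 1 + 1 = 30 days (35 - 30 = 5 left)
May 1 + 5 = May 6, 2017

May 6, 2017


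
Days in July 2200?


31 days

Month: July (month 7)
July has 31 days


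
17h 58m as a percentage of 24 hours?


Total minutes: 17×60 + 58 = 1078
Day = 24×60 = 1440 minutes
Fraction = 1078/1440 ≈ 0.7486
As a percentage: 1078/1440 × 100 ≈ 74.86%

0.7486 (74.86%)


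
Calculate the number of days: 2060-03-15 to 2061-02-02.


324 days

From March 15, 2060 to February 2, 2061
Rest of March 2060: 31 - 15 = 16
Full months: April 30, May 31, June 30, July 31, August 31, September 30, October 31, November 30, December 31, January 31
Days into February 2061: 2
Total = 16 + 30 + 31 + 30 + 31 + 31 + 30 + 31 + 30 + 31 + 31 + 2 = 324 days


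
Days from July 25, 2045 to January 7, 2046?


From July 25, 2045 to January 7, 2046
Rest of July 2045: 31 - 25 = 6
Full months: August 31, September 30, October 31, November 30, December 31
Days into January 2046: 7
Total = 6 + 31 + 30 + 31 + 30 + 31 + 7 = 166 days

166 days


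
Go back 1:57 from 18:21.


16:24

Start: 1101 minutes from midnight
Subtract: 117 minutes
Remaining: 1101 - 117 = 984
Hours: 16, Minutes: 24


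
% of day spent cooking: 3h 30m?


Time: 210 minutes
Day: 1440 minutes
Percentage = (210/1440) × 100 ≈ 14.6%

14.6%


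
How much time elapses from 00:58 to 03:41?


2h 43m

End time in minutes: 3×60 + 41 = 221
Start time in minutes: 0×60 + 58 = 58
Difference = 221 - 58 = 163 minutes
= 2 hours 43 minutes


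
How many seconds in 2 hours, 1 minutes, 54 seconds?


Hours: 2 × 3600 = 7200
Minutes: 1 × 60 = 60
Seconds: 54
Total = 7200 + 60 + 54 = 7314

7314 seconds


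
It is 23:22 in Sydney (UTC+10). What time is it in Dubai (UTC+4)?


Time difference = UTC+4 - UTC+10 = -6 hours
New hour = (23 -6) mod 24
= 17 mod 24 = 17
Minutes unchanged → 17:22

17:22


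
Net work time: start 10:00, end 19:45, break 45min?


9h 0m (540 minutes)

Total time = (19×60+45) - (10×60+0)
= 1185 - 600 = 585 min
Minus break: 585 - 45 = 540 min
= 9h 0m


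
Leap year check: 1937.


No

Rules: divisible by 4 AND (not by 100 OR by 400)
1937 ÷ 4 = 484 remainder 1 → not divisible by 4
Not divisible by 4 → not a leap year


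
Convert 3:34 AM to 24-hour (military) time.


Input: 3:34 AM
AM hour stays: 3

03:34


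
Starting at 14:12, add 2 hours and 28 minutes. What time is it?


16:40

Start: 852 minutes from midnight
Add: 148 minutes
Total: 1000 minutes
Hours: 1000 ÷ 60 = 16 remainder 40


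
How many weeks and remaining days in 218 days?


31 weeks 1 days

Weeks: 218 ÷ 7 = 31 remainder 1


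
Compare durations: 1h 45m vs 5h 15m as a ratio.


1:3 (0.33)

Duration 1: 105 minutes
Duration 2: 315 minutes
Ratio = 105:315
GCD = 105
Simplified = 1:3
As a decimal: 1/3 ≈ 0.33


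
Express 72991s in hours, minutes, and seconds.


Hours: 72991 ÷ 3600 = 20 remainder 991
Minutes: 991 ÷ 60 = 16 remainder 31
Seconds: 31

20h 16m 31s


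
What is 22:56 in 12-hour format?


Hour: 22
22 - 12 = 10 → PM

10:56 PM


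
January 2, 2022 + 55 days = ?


Start: January 2, 2022
Add 55 days
January 2 → February 1: 31 - 2 + 1 = 30 days (55 - 30 = 25 left)
February 1 + 25 = February 26, 2022

February 26, 2022


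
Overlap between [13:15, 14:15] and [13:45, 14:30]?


30 minutes

Meeting A: 795-855 (in minutes from midnight)
Meeting B: 825-870
Overlap start = max(795, 825) = 825
Overlap end = min(855, 870) = 855
Overlap = max(0, 855 - 825) = 30 min


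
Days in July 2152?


Month: July (month 7)
July has 31 days

31 days


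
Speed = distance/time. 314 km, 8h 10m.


38.4 km/h

Distance: 314 km
Time: 8h 10m = 490 min = 490/60 = 49/6 hours
Speed = 314 ÷ (49/6) = 314 × 6 / 49 = 1884/49 ≈ 38.4 km/h


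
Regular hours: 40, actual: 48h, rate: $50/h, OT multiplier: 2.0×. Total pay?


$2800.00

Regular: 40h × $50 = $2000.00
Overtime: 48 - 40 = 8h
OT pay: 8h × $50 × 2.0 = $800.00
Total = $2000.00 + $800.00 = $2800.00


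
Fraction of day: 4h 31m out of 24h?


0.1882 (18.82%)

Total minutes: 4×60 + 31 = 271
Day = 24×60 = 1440 minutes
Fraction = 271/1440 ≈ 0.1882
As a percentage: 271/1440 × 100 ≈ 18.82%


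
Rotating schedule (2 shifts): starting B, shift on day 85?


Shifts: A, B
Start: B (index 1)
Day 85: (1 + 85 - 1) mod 2
= 85 mod 2
= 1
Index 1 → shift B

Shift B


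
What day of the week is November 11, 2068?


Sunday

Zeller's congruence:
q=11, m=11, k=68, j=20
h = (11 + ⌊13×12/5⌋ + 68 + ⌊68/4⌋ + ⌊20/4⌋ - 2×20) mod 7
= (11 + 31 + 68 + 17 + 5 - 40) mod 7
= 92 mod 7 = 1
h=1 → Sunday


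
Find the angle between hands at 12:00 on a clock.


0.0°

Hour hand (12 ≡ 0 on the dial): 0×30 + 0×0.5 = 0.0°
Minute hand = 0×6 = 0°
Difference = |0.0 - 0| = 0.0°


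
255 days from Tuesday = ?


Start: Tuesday (index 1)
(1 + 255) mod 7
= 256 mod 7
= 4
Index 4 → Friday

Friday


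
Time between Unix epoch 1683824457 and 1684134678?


310221 seconds (86.2 hours / 3.59 days)

Difference = 1684134678 - 1683824457 = 310221 seconds
In hours: 310221 / 3600 ≈ 86.2
In days: 310221 / 86400 ≈ 3.59


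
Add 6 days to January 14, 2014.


Start: January 14, 2014
Add 6 days
January 14 + 6 = January 20, 2014

January 20, 2014


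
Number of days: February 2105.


28 days

Month: February (month 2)
February: 28 or 29 (leap year)
2105 leap year? No


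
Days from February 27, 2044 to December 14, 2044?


From February 27, 2044 to December 14, 2044
Rest of February 2044: 29 - 27 = 2
Full months: March 31, April 30, May 31, June 30, July 31, August 31, September 30, October 31, November 30
Days into December 2044: 14
Total = 2 + 31 + 30 + 31 + 30 + 31 + 31 + 30 + 31 + 30 + 14 = 291 days

291 days


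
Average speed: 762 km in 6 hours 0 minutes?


127.0 km/h

Distance: 762 km
Time: 6 hours
Speed = 762 / 6 = 127.0 km/h


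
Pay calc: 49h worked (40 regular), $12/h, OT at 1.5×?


Regular: 40h × $12 = $480.00
Overtime: 49 - 40 = 9h
OT pay: 9h × $12 × 1.5 = $162.00
Total = $480.00 + $162.00 = $642.00

$642.00


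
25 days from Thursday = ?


Monday

Start: Thursday (index 3)
(3 + 25) mod 7
= 28 mod 7
= 0
Index 0 → Monday


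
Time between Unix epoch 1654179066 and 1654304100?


Difference = 1654304100 - 1654179066 = 125034 seconds
In hours: 125034 / 3600 ≈ 34.7
In days: 125034 / 86400 ≈ 1.45

125034 seconds (34.7 hours / 1.45 days)


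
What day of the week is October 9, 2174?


Zeller's congruence:
q=9, m=10, k=74, j=21
h = (9 + ⌊13×11/5⌋ + 74 + ⌊74/4⌋ + ⌊21/4⌋ - 2×21) mod 7
= (9 + 28 + 74 + 18 + 5 - 42) mod 7
= 92 mod 7 = 1
h=1 → Sunday

Sunday


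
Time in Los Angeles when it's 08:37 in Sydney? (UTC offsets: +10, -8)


14:37 (previous day)

Time difference = UTC-8 - UTC+10 = -18 hours
New hour = (8 -18) mod 24
= -10 mod 24 = 14
Minutes unchanged → 14:37; -10 < 0 → previous day


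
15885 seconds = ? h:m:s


4h 24m 45s

Hours: 15885 ÷ 3600 = 4 remainder 1485
Minutes: 1485 ÷ 60 = 24 remainder 45
Seconds: 45


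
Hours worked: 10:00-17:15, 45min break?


6h 30m (390 minutes)

Total time = (17×60+15) - (10×60+0)
= 1035 - 600 = 435 min
Minus break: 435 - 45 = 390 min
= 6h 30m


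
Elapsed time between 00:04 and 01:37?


1h 33m

End time in minutes: 1×60 + 37 = 97
Start time in minutes: 0×60 + 4 = 4
Difference = 97 - 4 = 93 minutes
= 1 hours 33 minutes


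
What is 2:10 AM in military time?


02:10

Input: 2:10 AM
AM hour stays: 2


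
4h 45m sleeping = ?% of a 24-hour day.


Time: 285 minutes
Day: 1440 minutes
Percentage = (285/1440) × 100 ≈ 19.8%

19.8%


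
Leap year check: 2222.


Rules: divisible by 4 AND (not by 100 OR by 400)
2222 ÷ 4 = 555 remainder 2 → not divisible by 4
Not divisible by 4 → not a leap year

No


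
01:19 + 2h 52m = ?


Start: 79 minutes from midnight
Add: 172 minutes
Total: 251 minutes
Hours: 251 ÷ 60 = 4 remainder 11

04:11


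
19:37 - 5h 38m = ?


13:59

Start: 1177 minutes from midnight
Subtract: 338 minutes
Remaining: 1177 - 338 = 839
Hours: 13, Minutes: 59


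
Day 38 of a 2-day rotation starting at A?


Shift B

Shifts: A, B
Start: A (index 0)
Day 38: (0 + 38 - 1) mod 2
= 37 mod 2
= 1
Index 1 → shift B


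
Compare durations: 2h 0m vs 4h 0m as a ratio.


Duration 1: 120 minutes
Duration 2: 240 minutes
Ratio = 120:240
GCD = 120
Simplified = 1:2
As a decimal: 1/2 = 0.50

1:2 (0.50)


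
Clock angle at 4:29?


Hour hand = 4×30 + 29×0.5 = 134.5°
Minute hand = 29×6 = 174°
Difference = |134.5 - 174| = 39.5°

39.5°


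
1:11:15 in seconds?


4275 seconds

Hours: 1 × 3600 = 3600
Minutes: 11 × 60 = 660
Seconds: 15
Total = 3600 + 660 + 15 = 4275


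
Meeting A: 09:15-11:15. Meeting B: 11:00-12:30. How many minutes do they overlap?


15 minutes

Meeting A: 555-675 (in minutes from midnight)
Meeting B: 660-750
Overlap start = max(555, 660) = 660
Overlap end = min(675, 750) = 675
Overlap = max(0, 675 - 660) = 15 min


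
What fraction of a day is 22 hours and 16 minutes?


0.9278 (92.78%)

Total minutes: 22×60 + 16 = 1336
Day = 24×60 = 1440 minutes
Fraction = 1336/1440 ≈ 0.9278
As a percentage: 1336/1440 × 100 ≈ 92.78%


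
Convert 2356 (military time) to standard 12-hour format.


11:56 PM

Hour: 23
23 - 12 = 11 → PM


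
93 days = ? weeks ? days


13 weeks 2 days

Weeks: 93 ÷ 7 = 13 remainder 2


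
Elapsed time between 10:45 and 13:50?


3h 5m

End time in minutes: 13×60 + 50 = 830
Start time in minutes: 10×60 + 45 = 645
Difference = 830 - 645 = 185 minutes
= 3 hours 5 minutes


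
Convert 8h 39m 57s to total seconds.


31197 seconds

Hours: 8 × 3600 = 28800
Minutes: 39 × 60 = 2340
Seconds: 57
Total = 28800 + 2340 + 57 = 31197


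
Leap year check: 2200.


Rules: divisible by 4 AND (not by 100 OR by 400)
2200 ÷ 4 = 550 exactly → divisible by 4
2200 ÷ 100 = 22 exactly → divisible by 100
2200 ÷ 400 = 5 remainder 200 → not divisible by 400
Divisible by 100 but not by 400 → not a leap year

No


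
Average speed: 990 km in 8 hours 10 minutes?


121.2 km/h

Distance: 990 km
Time: 8h 10m = 490 min = 490/60 = 49/6 hours
Speed = 990 ÷ (49/6) = 990 × 6 / 49 = 5940/49 ≈ 121.2 km/h


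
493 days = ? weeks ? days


70 weeks 3 days

Weeks: 493 ÷ 7 = 70 remainder 3


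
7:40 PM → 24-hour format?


19:40

Input: 7:40 PM
PM: 7 + 12 = 19


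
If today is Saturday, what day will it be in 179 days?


Wednesday

Start: Saturday (index 5)
(5 + 179) mod 7
= 184 mod 7
= 2
Index 2 → Wednesday


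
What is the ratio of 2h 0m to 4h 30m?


4:9 (0.44)

Duration 1: 120 minutes
Duration 2: 270 minutes
Ratio = 120:270
GCD = 30
Simplified = 4:9
As a decimal: 4/9 ≈ 0.44


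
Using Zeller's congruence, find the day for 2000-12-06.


Zeller's congruence:
q=6, m=12, k=0, j=20
h = (6 + ⌊13×13/5⌋ + 0 + ⌊0/4⌋ + ⌊20/4⌋ - 2×20) mod 7
= (6 + 33 + 0 + 0 + 5 - 40) mod 7
= 4 mod 7 = 4
h=4 → Wednesday

Wednesday


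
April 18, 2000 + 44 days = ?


Start: April 18, 2000
Add 44 days
April 18 → May 1: 30 - 18 + 1 = 13 days (44 - 13 = 31 left)
May 1 → June 1: 31 - 1 + 1 = 31 days (31 - 31 = 0 left)
Land exactly on June 1, 2000

June 1, 2000


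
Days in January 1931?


31 days

Month: January (month 1)
January has 31 days


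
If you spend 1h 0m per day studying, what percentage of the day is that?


4.2%

Time: 60 minutes
Day: 1440 minutes
Percentage = (60/1440) × 100 ≈ 4.2%


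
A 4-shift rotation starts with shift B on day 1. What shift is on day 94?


Shifts: A, B, C, D
Start: B (index 1)
Day 94: (1 + 94 - 1) mod 4
= 94 mod 4
= 2
Index 2 → shift C

Shift C


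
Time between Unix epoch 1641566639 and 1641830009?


263370 seconds (73.2 hours / 3.05 days)

Difference = 1641830009 - 1641566639 = 263370 seconds
In hours: 263370 / 3600 ≈ 73.2
In days: 263370 / 86400 ≈ 3.05


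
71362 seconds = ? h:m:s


19h 49m 22s

Hours: 71362 ÷ 3600 = 19 remainder 2962
Minutes: 2962 ÷ 60 = 49 remainder 22
Seconds: 22


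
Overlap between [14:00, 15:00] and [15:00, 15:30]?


Meeting A: 840-900 (in minutes from midnight)
Meeting B: 900-930
Overlap start = max(840, 900) = 900
Overlap end = min(900, 930) = 900
Overlap = max(0, 900 - 900) = 0 min

0 minutes


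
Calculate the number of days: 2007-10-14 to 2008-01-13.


From October 14, 2007 to January 13, 2008
Rest of October 2007: 31 - 14 = 17
Full months: November 30, December 31
Days into January 2008: 13
Total = 17 + 30 + 31 + 13 = 91 days

91 days


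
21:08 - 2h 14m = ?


18:54

Start: 1268 minutes from midnight
Subtract: 134 minutes
Remaining: 1268 - 134 = 1134
Hours: 18, Minutes: 54


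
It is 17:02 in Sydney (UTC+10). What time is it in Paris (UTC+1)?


08:02

Time difference = UTC+1 - UTC+10 = -9 hours
New hour = (17 -9) mod 24
= 8 mod 24 = 8
Minutes unchanged → 08:02


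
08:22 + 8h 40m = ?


Start: 502 minutes from midnight
Add: 520 minutes
Total: 1022 minutes
Hours: 1022 ÷ 60 = 17 remainder 2

17:02


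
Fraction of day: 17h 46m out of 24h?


Total minutes: 17×60 + 46 = 1066
Day = 24×60 = 1440 minutes
Fraction = 1066/1440 ≈ 0.7403
As a percentage: 1066/1440 × 100 ≈ 74.03%

0.7403 (74.03%)


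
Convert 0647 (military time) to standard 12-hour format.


6:47 AM

Hour: 6
6 < 12 → AM


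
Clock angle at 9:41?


44.5°

Hour hand = 9×30 + 41×0.5 = 290.5°
Minute hand = 41×6 = 246°
Difference = |290.5 - 246| = 44.5°


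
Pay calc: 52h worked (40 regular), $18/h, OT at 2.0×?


$1152.00

Regular: 40h × $18 = $720.00
Overtime: 52 - 40 = 12h
OT pay: 12h × $18 × 2.0 = $432.00
Total = $720.00 + $432.00 = $1152.00


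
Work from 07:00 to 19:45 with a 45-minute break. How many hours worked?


12h 0m (720 minutes)

Total time = (19×60+45) - (7×60+0)
= 1185 - 420 = 765 min
Minus break: 765 - 45 = 720 min
= 12h 0m


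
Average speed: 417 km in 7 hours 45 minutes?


53.8 km/h

Distance: 417 km
Time: 7h 45m = 465 min = 465/60 = 31/4 hours
Speed = 417 ÷ (31/4) = 417 × 4 / 31 = 1668/31 ≈ 53.8 km/h


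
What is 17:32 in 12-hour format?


Hour: 17
17 - 12 = 5 → PM

5:32 PM


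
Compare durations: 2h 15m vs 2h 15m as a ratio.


1:1 (1.00)

Duration 1: 135 minutes
Duration 2: 135 minutes
Ratio = 135:135
GCD = 135
Simplified = 1:1
As a decimal: 1/1 = 1.00


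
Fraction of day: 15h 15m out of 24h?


0.6354 (63.54%)

Total minutes: 15×60 + 15 = 915
Day = 24×60 = 1440 minutes
Fraction = 915/1440 ≈ 0.6354
As a percentage: 915/1440 × 100 ≈ 63.54%


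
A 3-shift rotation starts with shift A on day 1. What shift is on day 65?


Shifts: A, B, C
Start: A (index 0)
Day 65: (0 + 65 - 1) mod 3
= 64 mod 3
= 1
Index 1 → shift B

Shift B


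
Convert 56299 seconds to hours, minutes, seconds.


15h 38m 19s

Hours: 56299 ÷ 3600 = 15 remainder 2299
Minutes: 2299 ÷ 60 = 38 remainder 19
Seconds: 19


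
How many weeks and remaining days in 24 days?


Weeks: 24 ÷ 7 = 3 remainder 3

3 weeks 3 days


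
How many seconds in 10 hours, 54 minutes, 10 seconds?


Hours: 10 × 3600 = 36000
Minutes: 54 × 60 = 3240
Seconds: 10
Total = 36000 + 3240 + 10 = 39250

39250 seconds


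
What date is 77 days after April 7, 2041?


Start: April 7, 2041
Add 77 days
April 7 → May 1: 30 - 7 + 1 = 24 days (77 - 24 = 53 left)
May 1 → June 1: 31 - 1 + 1 = 31 days (53 - 31 = 22 left)
June 1 + 22 = June 23, 2041

June 23, 2041


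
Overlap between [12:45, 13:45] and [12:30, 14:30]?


Meeting A: 765-825 (in minutes from midnight)
Meeting B: 750-870
Overlap start = max(765, 750) = 765
Overlap end = min(825, 870) = 825
Overlap = max(0, 825 - 765) = 60 min

60 minutes


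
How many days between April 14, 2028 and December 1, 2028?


From April 14, 2028 to December 1, 2028
Rest of April 2028: 30 - 14 = 16
Full months: May 31, June 30, July 31, August 31, September 30, October 31, November 30
Days into December 2028: 1
Total = 16 + 31 + 30 + 31 + 31 + 30 + 31 + 30 + 1 = 231 days

231 days


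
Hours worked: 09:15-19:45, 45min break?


Total time = (19×60+45) - (9×60+15)
= 1185 - 555 = 630 min
Minus break: 630 - 45 = 585 min
= 9h 45m

9h 45m (585 minutes)


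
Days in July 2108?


31 days

Month: July (month 7)
July has 31 days


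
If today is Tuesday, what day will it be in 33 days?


Start: Tuesday (index 1)
(1 + 33) mod 7
= 34 mod 7
= 6
Index 6 → Sunday

Sunday


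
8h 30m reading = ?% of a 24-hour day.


35.4%

Time: 510 minutes
Day: 1440 minutes
Percentage = (510/1440) × 100 ≈ 35.4%


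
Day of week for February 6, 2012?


Monday

Zeller's congruence:
q=6, m=14, k=11, j=20
h = (6 + ⌊13×15/5⌋ + 11 + ⌊11/4⌋ + ⌊20/4⌋ - 2×20) mod 7
= (6 + 39 + 11 + 2 + 5 - 40) mod 7
= 23 mod 7 = 2
h=2 → Monday


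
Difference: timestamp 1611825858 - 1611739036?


86822 seconds (24.1 hours / 1.00 days)

Difference = 1611825858 - 1611739036 = 86822 seconds
In hours: 86822 / 3600 ≈ 24.1
In days: 86822 / 86400 ≈ 1.00


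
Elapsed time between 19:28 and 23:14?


End time in minutes: 23×60 + 14 = 1394
Start time in minutes: 19×60 + 28 = 1168
Difference = 1394 - 1168 = 226 minutes
= 3 hours 46 minutes

3h 46m


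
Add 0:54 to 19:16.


20:10

Start: 1156 minutes from midnight
Add: 54 minutes
Total: 1210 minutes
Hours: 1210 ÷ 60 = 20 remainder 10


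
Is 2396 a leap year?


Rules: divisible by 4 AND (not by 100 OR by 400)
2396 ÷ 4 = 599 exactly → divisible by 4
2396 ÷ 100 = 23 remainder 96 → not divisible by 100
Divisible by 4 but not by 100 → leap year

Yes


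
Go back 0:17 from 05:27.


05:10

Start: 327 minutes from midnight
Subtract: 17 minutes
Remaining: 327 - 17 = 310
Hours: 5, Minutes: 10


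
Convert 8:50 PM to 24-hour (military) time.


20:50

Input: 8:50 PM
PM: 8 + 12 = 20


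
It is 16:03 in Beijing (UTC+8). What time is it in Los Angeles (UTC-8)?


Time difference = UTC-8 - UTC+8 = -16 hours
New hour = (16 -16) mod 24
= 0 mod 24 = 0
Minutes unchanged → 00:03

00:03


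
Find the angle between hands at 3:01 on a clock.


84.5°

Hour hand = 3×30 + 1×0.5 = 90.5°
Minute hand = 1×6 = 6°
Difference = |90.5 - 6| = 84.5°


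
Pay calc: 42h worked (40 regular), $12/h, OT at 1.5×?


Regular: 40h × $12 = $480.00
Overtime: 42 - 40 = 2h
OT pay: 2h × $12 × 1.5 = $36.00
Total = $480.00 + $36.00 = $516.00

$516.00


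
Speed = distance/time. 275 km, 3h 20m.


82.5 km/h

Distance: 275 km
Time: 3h 20m = 200 min = 200/60 = 10/3 hours
Speed = 275 ÷ (10/3) = 275 × 3 / 10 = 825/10 = 82.5 km/h


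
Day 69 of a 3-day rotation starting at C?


Shifts: A, B, C
Start: C (index 2)
Day 69: (2 + 69 - 1) mod 3
= 70 mod 3
= 1
Index 1 → shift B

Shift B


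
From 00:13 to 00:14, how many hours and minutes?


End time in minutes: 0×60 + 14 = 14
Start time in minutes: 0×60 + 13 = 13
Difference = 14 - 13 = 1 minutes
= 0 hours 1 minutes

0h 1m


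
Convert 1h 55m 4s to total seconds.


Hours: 1 × 3600 = 3600
Minutes: 55 × 60 = 3300
Seconds: 4
Total = 3600 + 3300 + 4 = 6904

6904 seconds


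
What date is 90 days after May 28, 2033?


August 26, 2033

Start: May 28, 2033
Add 90 days
May 28 → June 1: 31 - 28 + 1 = 4 days (90 - 4 = 86 left)
June 1 → July 1: 30 - 1 + 1 = 30 days (86 - 30 = 56 left)
July 1 → August 1: 31 - 1 + 1 = 31 days (56 - 31 = 25 left)
August 1 + 25 = August 26, 2033


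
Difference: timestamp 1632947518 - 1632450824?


496694 seconds (138.0 hours / 5.75 days)

Difference = 1632947518 - 1632450824 = 496694 seconds
In hours: 496694 / 3600 ≈ 138.0
In days: 496694 / 86400 ≈ 5.75


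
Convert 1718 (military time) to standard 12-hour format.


5:18 PM

Hour: 17
17 - 12 = 5 → PM


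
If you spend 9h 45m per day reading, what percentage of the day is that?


40.6%

Time: 585 minutes
Day: 1440 minutes
Percentage = (585/1440) × 100 ≈ 40.6%


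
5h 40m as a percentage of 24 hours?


Total minutes: 5×60 + 40 = 340
Day = 24×60 = 1440 minutes
Fraction = 340/1440 ≈ 0.2361
As a percentage: 340/1440 × 100 ≈ 23.61%

0.2361 (23.61%)


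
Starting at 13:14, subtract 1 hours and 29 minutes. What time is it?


11:45

Start: 794 minutes from midnight
Subtract: 89 minutes
Remaining: 794 - 89 = 705
Hours: 11, Minutes: 45


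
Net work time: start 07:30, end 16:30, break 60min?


Total time = (16×60+30) - (7×60+30)
= 990 - 450 = 540 min
Minus break: 540 - 60 = 480 min
= 8h 0m

8h 0m (480 minutes)


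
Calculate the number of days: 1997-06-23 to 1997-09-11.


From June 23, 1997 to September 11, 1997
Rest of June 1997: 30 - 23 = 7
Full months: July 31, August 31
Days into September 1997: 11
Total = 7 + 31 + 31 + 11 = 80 days

80 days


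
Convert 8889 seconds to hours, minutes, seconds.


2h 28m 9s

Hours: 8889 ÷ 3600 = 2 remainder 1689
Minutes: 1689 ÷ 60 = 28 remainder 9
Seconds: 9


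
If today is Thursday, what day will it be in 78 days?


Start: Thursday (index 3)
(3 + 78) mod 7
= 81 mod 7
= 4
Index 4 → Friday

Friday


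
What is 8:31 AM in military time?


Input: 8:31 AM
AM hour stays: 8

08:31


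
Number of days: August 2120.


Month: August (month 8)
August has 31 days

31 days


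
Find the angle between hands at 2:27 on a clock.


88.5°

Hour hand = 2×30 + 27×0.5 = 73.5°
Minute hand = 27×6 = 162°
Difference = |73.5 - 162| = 88.5°


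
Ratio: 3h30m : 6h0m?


7:12 (0.58)

Duration 1: 210 minutes
Duration 2: 360 minutes
Ratio = 210:360
GCD = 30
Simplified = 7:12
As a decimal: 7/12 ≈ 0.58


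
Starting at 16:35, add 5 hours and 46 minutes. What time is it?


Start: 995 minutes from midnight
Add: 346 minutes
Total: 1341 minutes
Hours: 1341 ÷ 60 = 22 remainder 21

22:21


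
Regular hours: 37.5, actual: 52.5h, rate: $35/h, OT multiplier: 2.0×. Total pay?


Regular: 37.5h × $35 = $1312.50
Overtime: 52.5 - 37.5 = 15.0h
OT pay: 15.0h × $35 × 2.0 = $1050.00
Total = $1312.50 + $1050.00 = $2362.50

$2362.50


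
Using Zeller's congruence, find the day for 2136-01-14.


Zeller's congruence:
q=14, m=13, k=35, j=21
h = (14 + ⌊13×14/5⌋ + 35 + ⌊35/4⌋ + ⌊21/4⌋ - 2×21) mod 7
= (14 + 36 + 35 + 8 + 5 - 42) mod 7
= 56 mod 7 = 0
h=0 → Saturday

Saturday


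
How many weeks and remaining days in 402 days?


57 weeks 3 days

Weeks: 402 ÷ 7 = 57 remainder 3


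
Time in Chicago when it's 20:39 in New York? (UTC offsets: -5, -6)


Time difference = UTC-6 - UTC-5 = -1 hours
New hour = (20 -1) mod 24
= 19 mod 24 = 19
Minutes unchanged → 19:39

19:39


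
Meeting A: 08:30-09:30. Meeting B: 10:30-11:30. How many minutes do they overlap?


Meeting A: 510-570 (in minutes from midnight)
Meeting B: 630-690
Overlap start = max(510, 630) = 630
Overlap end = min(570, 690) = 570
Overlap = max(0, 570 - 630) = 0 min

0 minutes


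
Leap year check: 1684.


Yes

Rules: divisible by 4 AND (not by 100 OR by 400)
1684 ÷ 4 = 421 exactly → divisible by 4
1684 ÷ 100 = 16 remainder 84 → not divisible by 100
Divisible by 4 but not by 100 → leap year


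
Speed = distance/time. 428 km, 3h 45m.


Distance: 428 km
Time: 3h 45m = 225 min = 225/60 = 15/4 hours
Speed = 428 ÷ (15/4) = 428 × 4 / 15 = 1712/15 ≈ 114.1 km/h

114.1 km/h


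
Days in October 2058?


31 days

Month: October (month 10)
October has 31 days


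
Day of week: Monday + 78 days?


Start: Monday (index 0)
(0 + 78) mod 7
= 78 mod 7
= 1
Index 1 → Tuesday

Tuesday


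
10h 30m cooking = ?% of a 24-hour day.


Time: 630 minutes
Day: 1440 minutes
Percentage = (630/1440) × 100 ≈ 43.8%

43.8%


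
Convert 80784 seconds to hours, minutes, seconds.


Hours: 80784 ÷ 3600 = 22 remainder 1584
Minutes: 1584 ÷ 60 = 26 remainder 24
Seconds: 24

22h 26m 24s


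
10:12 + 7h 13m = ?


Start: 612 minutes from midnight
Add: 433 minutes
Total: 1045 minutes
Hours: 1045 ÷ 60 = 17 remainder 25

17:25


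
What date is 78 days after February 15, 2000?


May 3, 2000

Start: February 15, 2000
Add 78 days
February 15 → March 1: 29 - 15 + 1 = 15 days (78 - 15 = 63 left)
March 1 → April 1: 31 - 1 + 1 = 31 days (63 - 31 = 32 left)
April 1 → May 1: 30 - 1 + 1 = 30 days (32 - 30 = 2 left)
May 1 + 2 = May 3, 2000


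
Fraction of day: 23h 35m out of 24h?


0.9826 (98.26%)

Total minutes: 23×60 + 35 = 1415
Day = 24×60 = 1440 minutes
Fraction = 1415/1440 ≈ 0.9826
As a percentage: 1415/1440 × 100 ≈ 98.26%


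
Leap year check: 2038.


Rules: divisible by 4 AND (not by 100 OR by 400)
2038 ÷ 4 = 509 remainder 2 → not divisible by 4
Not divisible by 4 → not a leap year

No


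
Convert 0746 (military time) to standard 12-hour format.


Hour: 7
7 < 12 → AM

7:46 AM


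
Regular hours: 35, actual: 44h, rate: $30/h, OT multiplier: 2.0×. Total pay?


Regular: 35h × $30 = $1050.00
Overtime: 44 - 35 = 9h
OT pay: 9h × $30 × 2.0 = $540.00
Total = $1050.00 + $540.00 = $1590.00

$1590.00


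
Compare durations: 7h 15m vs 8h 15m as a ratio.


29:33 (0.88)

Duration 1: 435 minutes
Duration 2: 495 minutes
Ratio = 435:495
GCD = 15
Simplified = 29:33
As a decimal: 29/33 ≈ 0.88


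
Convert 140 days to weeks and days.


20 weeks 0 days

Weeks: 140 ÷ 7 = 20 remainder 0


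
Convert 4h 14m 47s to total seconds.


15287 seconds

Hours: 4 × 3600 = 14400
Minutes: 14 × 60 = 840
Seconds: 47
Total = 14400 + 840 + 47 = 15287


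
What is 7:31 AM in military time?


07:31

Input: 7:31 AM
AM hour stays: 7


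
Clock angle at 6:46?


73.0°

Hour hand = 6×30 + 46×0.5 = 203.0°
Minute hand = 46×6 = 276°
Difference = |203.0 - 276| = 73.0°


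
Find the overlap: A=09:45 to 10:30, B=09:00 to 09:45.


0 minutes

Meeting A: 585-630 (in minutes from midnight)
Meeting B: 540-585
Overlap start = max(585, 540) = 585
Overlap end = min(630, 585) = 585
Overlap = max(0, 585 - 585) = 0 min


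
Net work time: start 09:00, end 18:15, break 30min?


Total time = (18×60+15) - (9×60+0)
= 1095 - 540 = 555 min
Minus break: 555 - 30 = 525 min
= 8h 45m

8h 45m (525 minutes)


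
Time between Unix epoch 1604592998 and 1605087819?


494821 seconds (137.5 hours / 5.73 days)

Difference = 1605087819 - 1604592998 = 494821 seconds
In hours: 494821 / 3600 ≈ 137.5
In days: 494821 / 86400 ≈ 5.73


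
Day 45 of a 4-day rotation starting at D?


Shifts: A, B, C, D
Start: D (index 3)
Day 45: (3 + 45 - 1) mod 4
= 47 mod 4
= 3
Index 3 → shift D

Shift D


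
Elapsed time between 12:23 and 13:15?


0h 52m

End time in minutes: 13×60 + 15 = 795
Start time in minutes: 12×60 + 23 = 743
Difference = 795 - 743 = 52 minutes
= 0 hours 52 minutes


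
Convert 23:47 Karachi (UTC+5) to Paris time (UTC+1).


Time difference = UTC+1 - UTC+5 = -4 hours
New hour = (23 -4) mod 24
= 19 mod 24 = 19
Minutes unchanged → 19:47

19:47


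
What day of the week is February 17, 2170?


Saturday

Zeller's congruence:
q=17, m=14, k=69, j=21
h = (17 + ⌊13×15/5⌋ + 69 + ⌊69/4⌋ + ⌊21/4⌋ - 2×21) mod 7
= (17 + 39 + 69 + 17 + 5 - 42) mod 7
= 105 mod 7 = 0
h=0 → Saturday


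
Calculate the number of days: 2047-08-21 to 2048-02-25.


From August 21, 2047 to February 25, 2048
Rest of August 2047: 31 - 21 = 10
Full months: September 30, October 31, November 30, December 31, January 31
Days into February 2048: 25
Total = 10 + 30 + 31 + 30 + 31 + 31 + 25 = 188 days

188 days


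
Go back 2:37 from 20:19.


17:42

Start: 1219 minutes from midnight
Subtract: 157 minutes
Remaining: 1219 - 157 = 1062
Hours: 17, Minutes: 42


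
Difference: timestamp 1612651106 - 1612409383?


241723 seconds (67.1 hours / 2.80 days)

Difference = 1612651106 - 1612409383 = 241723 seconds
In hours: 241723 / 3600 ≈ 67.1
In days: 241723 / 86400 ≈ 2.80


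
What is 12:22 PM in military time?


12:22

Input: 12:22 PM
12 PM → 12 (noon)


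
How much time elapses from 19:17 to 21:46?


2h 29m

End time in minutes: 21×60 + 46 = 1306
Start time in minutes: 19×60 + 17 = 1157
Difference = 1306 - 1157 = 149 minutes
= 2 hours 29 minutes


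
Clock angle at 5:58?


169.0°

Hour hand = 5×30 + 58×0.5 = 179.0°
Minute hand = 58×6 = 348°
Difference = |179.0 - 348| = 169.0°
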